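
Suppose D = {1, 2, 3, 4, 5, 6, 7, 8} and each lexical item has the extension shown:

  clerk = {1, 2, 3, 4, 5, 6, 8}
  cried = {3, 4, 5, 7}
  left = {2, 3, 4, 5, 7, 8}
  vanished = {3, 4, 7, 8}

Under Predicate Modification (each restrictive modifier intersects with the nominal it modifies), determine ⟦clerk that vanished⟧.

{3, 4, 8}

⟦that vanished⟧ = ⟦vanished⟧ = {3, 4, 7, 8}
⟦clerk⟧ = {1, 2, 3, 4, 5, 6, 8}
… ∩ ⟦that vanished⟧ = {1, 2, 3, 4, 5, 6, 8} ∩ {3, 4, 7, 8} = {3, 4, 8}
So ⟦clerk that vanished⟧ = {3, 4, 8}.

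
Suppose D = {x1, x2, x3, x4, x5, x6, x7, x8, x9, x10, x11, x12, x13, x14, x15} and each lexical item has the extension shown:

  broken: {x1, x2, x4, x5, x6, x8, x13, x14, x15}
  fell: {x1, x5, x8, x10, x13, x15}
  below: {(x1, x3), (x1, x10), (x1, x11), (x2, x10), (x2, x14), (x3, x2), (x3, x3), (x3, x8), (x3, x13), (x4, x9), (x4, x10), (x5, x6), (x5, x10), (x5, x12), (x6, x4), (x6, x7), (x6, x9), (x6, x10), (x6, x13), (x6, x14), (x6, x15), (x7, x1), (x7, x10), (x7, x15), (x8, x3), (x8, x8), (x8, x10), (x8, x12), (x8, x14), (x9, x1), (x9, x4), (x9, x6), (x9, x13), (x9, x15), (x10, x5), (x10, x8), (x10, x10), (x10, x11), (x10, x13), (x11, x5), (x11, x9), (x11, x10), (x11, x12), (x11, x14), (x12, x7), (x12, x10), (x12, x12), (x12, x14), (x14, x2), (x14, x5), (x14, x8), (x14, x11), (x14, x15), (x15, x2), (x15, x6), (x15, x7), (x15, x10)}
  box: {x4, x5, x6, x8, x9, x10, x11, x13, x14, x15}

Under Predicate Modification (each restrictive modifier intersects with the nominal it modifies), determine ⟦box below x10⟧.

⟦below x10⟧ = {x : ⟨x, x10⟩ ∈ ⟦below⟧} = {x1, x2, x4, x5, x6, x7, x8, x10, x11, x12, x15}
⟦box⟧ = {x4, x5, x6, x8, x9, x10, x11, x13, x14, x15}
… ∩ ⟦below x10⟧ = {x4, x5, x6, x8, x9, x10, x11, x13, x14, x15} ∩ {x1, x2, x4, x5, x6, x7, x8, x10, x11, x12, x15} = {x4, x5, x6, x8, x10, x11, x15}
So ⟦box below x10⟧ = {x4, x5, x6, x8, x10, x11, x15}.

{x4, x5, x6, x8, x10, x11, x15}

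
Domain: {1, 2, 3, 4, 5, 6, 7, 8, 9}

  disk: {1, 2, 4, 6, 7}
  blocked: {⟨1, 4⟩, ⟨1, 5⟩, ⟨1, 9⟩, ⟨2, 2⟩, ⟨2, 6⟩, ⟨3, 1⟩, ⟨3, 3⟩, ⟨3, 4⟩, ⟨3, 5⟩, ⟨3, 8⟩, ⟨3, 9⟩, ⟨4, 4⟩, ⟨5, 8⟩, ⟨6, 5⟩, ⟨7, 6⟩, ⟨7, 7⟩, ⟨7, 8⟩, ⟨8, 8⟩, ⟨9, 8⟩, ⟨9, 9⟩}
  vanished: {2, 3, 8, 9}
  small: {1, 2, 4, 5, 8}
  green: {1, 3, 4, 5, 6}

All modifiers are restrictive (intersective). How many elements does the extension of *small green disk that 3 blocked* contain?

2

⟦that 3 blocked⟧ = {x : ⟨3, x⟩ ∈ ⟦blocked⟧} = {1, 3, 4, 5, 8, 9}
⟦disk⟧ = {1, 2, 4, 6, 7}
… ∩ ⟦that 3 blocked⟧ = {1, 2, 4, 6, 7} ∩ {1, 3, 4, 5, 8, 9} = {1, 4}
… ∩ ⟦small⟧ = {1, 4} ∩ {1, 2, 4, 5, 8} = {1, 4}
… ∩ ⟦green⟧ = {1, 4} ∩ {1, 3, 4, 5, 6} = {1, 4}
⟦small green disk that 3 blocked⟧ = {1, 4}, so the cardinality is 2.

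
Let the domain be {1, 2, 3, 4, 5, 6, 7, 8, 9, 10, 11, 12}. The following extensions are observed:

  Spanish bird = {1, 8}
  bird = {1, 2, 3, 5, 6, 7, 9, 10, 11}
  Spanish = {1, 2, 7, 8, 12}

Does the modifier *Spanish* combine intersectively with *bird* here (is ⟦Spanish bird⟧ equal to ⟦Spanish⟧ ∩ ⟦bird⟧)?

⟦Spanish⟧ ∩ ⟦bird⟧ = {1, 2, 7, 8, 12} ∩ {1, 2, 3, 5, 6, 7, 9, 10, 11} = {1, 2, 7}
Observed ⟦Spanish bird⟧ = {1, 8}.
These differ, so the modifier is not intersective in this model.

no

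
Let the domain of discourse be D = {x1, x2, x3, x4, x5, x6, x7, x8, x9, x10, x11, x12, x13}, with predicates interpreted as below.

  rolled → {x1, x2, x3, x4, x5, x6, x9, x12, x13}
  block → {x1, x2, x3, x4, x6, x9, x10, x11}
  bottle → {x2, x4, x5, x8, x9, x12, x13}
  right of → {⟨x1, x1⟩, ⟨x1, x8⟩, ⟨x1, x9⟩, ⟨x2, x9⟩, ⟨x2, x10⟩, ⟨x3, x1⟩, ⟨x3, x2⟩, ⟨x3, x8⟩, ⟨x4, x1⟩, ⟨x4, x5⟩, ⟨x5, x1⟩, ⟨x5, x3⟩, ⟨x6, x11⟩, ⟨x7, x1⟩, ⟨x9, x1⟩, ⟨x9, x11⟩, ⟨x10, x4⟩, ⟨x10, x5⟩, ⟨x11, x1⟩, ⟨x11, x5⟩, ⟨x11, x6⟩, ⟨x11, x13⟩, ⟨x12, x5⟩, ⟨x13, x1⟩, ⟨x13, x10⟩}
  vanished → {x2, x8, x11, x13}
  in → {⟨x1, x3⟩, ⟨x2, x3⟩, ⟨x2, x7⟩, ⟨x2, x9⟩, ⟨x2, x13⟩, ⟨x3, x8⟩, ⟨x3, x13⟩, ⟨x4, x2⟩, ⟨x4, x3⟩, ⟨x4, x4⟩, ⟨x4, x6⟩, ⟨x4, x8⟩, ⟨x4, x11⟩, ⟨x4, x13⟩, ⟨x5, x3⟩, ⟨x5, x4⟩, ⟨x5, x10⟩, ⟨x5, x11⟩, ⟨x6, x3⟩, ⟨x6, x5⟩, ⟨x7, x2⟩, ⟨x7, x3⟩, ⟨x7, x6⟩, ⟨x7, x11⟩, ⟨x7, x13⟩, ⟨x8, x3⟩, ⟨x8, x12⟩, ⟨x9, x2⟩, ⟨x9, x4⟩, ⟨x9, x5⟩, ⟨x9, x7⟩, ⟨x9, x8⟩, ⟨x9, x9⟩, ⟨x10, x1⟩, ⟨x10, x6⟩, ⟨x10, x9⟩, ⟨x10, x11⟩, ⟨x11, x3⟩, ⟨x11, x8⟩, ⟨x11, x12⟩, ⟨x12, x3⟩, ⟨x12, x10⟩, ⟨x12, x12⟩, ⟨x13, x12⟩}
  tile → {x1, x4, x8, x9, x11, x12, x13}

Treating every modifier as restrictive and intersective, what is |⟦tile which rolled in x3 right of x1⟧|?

2

⟦which rolled⟧ = ⟦rolled⟧ = {x1, x2, x3, x4, x5, x6, x9, x12, x13}
⟦in x3⟧ = {x : ⟨x, x3⟩ ∈ ⟦in⟧} = {x1, x2, x4, x5, x6, x7, x8, x11, x12}
⟦right of x1⟧ = {x : ⟨x, x1⟩ ∈ ⟦right of⟧} = {x1, x3, x4, x5, x7, x9, x11, x13}
⟦tile⟧ = {x1, x4, x8, x9, x11, x12, x13}
… ∩ ⟦which rolled⟧ = {x1, x4, x8, x9, x11, x12, x13} ∩ {x1, x2, x3, x4, x5, x6, x9, x12, x13} = {x1, x4, x9, x12, x13}
… ∩ ⟦in x3⟧ = {x1, x4, x9, x12, x13} ∩ {x1, x2, x4, x5, x6, x7, x8, x11, x12} = {x1, x4, x12}
… ∩ ⟦right of x1⟧ = {x1, x4, x12} ∩ {x1, x3, x4, x5, x7, x9, x11, x13} = {x1, x4}
⟦tile which rolled in x3 right of x1⟧ = {x1, x4}, so the cardinality is 2.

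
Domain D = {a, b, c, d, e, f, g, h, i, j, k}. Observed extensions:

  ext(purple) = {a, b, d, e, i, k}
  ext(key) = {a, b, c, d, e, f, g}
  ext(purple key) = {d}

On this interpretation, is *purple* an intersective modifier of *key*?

no

⟦purple⟧ ∩ ⟦key⟧ = {a, b, d, e, i, k} ∩ {a, b, c, d, e, f, g} = {a, b, d, e}
Observed ⟦purple key⟧ = {d}.
These differ, so the modifier is not intersective in this model.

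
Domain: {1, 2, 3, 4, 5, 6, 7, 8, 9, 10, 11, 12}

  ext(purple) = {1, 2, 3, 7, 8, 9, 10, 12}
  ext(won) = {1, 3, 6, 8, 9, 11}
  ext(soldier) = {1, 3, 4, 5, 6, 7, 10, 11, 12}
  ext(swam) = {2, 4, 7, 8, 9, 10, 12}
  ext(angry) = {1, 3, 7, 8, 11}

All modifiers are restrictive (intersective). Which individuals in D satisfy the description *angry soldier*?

{1, 3, 7, 11}

⟦soldier⟧ = {1, 3, 4, 5, 6, 7, 10, 11, 12}
… ∩ ⟦angry⟧ = {1, 3, 4, 5, 6, 7, 10, 11, 12} ∩ {1, 3, 7, 8, 11} = {1, 3, 7, 11}
So ⟦angry soldier⟧ = {1, 3, 7, 11}.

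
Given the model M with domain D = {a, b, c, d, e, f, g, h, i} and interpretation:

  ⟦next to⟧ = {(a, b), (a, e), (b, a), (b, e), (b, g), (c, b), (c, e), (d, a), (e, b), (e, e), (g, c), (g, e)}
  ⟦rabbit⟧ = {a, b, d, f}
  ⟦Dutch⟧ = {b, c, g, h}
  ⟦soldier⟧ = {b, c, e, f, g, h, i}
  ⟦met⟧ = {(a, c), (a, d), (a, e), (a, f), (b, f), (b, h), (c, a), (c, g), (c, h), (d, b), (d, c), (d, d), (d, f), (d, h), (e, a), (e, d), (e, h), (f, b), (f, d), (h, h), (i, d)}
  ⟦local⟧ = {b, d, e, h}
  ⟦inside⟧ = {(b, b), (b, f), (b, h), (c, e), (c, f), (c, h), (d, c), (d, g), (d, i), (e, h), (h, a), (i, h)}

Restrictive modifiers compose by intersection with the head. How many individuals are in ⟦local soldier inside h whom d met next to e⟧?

1

⟦inside h⟧ = {x : ⟨x, h⟩ ∈ ⟦inside⟧} = {b, c, e, i}
⟦whom d met⟧ = {x : ⟨d, x⟩ ∈ ⟦met⟧} = {b, c, d, f, h}
⟦next to e⟧ = {x : ⟨x, e⟩ ∈ ⟦next to⟧} = {a, b, c, e, g}
⟦soldier⟧ = {b, c, e, f, g, h, i}
… ∩ ⟦inside h⟧ = {b, c, e, f, g, h, i} ∩ {b, c, e, i} = {b, c, e, i}
… ∩ ⟦whom d met⟧ = {b, c, e, i} ∩ {b, c, d, f, h} = {b, c}
… ∩ ⟦next to e⟧ = {b, c} ∩ {a, b, c, e, g} = {b, c}
… ∩ ⟦local⟧ = {b, c} ∩ {b, d, e, h} = {b}
⟦local soldier inside h whom d met next to e⟧ = {b}, so the cardinality is 1.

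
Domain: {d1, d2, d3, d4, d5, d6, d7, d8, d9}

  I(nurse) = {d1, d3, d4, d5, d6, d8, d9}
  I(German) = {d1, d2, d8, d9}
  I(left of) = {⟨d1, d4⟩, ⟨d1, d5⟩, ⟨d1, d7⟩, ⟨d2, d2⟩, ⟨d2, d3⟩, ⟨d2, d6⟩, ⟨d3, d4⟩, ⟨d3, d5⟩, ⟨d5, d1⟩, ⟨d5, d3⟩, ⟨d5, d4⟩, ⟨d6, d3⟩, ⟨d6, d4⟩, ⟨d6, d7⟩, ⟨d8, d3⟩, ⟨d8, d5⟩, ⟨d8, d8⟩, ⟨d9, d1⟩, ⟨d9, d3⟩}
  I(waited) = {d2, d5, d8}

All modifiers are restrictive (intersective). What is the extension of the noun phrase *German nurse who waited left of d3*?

{d8}

⟦who waited⟧ = ⟦waited⟧ = {d2, d5, d8}
⟦left of d3⟧ = {x : ⟨x, d3⟩ ∈ ⟦left of⟧} = {d2, d5, d6, d8, d9}
⟦nurse⟧ = {d1, d3, d4, d5, d6, d8, d9}
… ∩ ⟦who waited⟧ = {d1, d3, d4, d5, d6, d8, d9} ∩ {d2, d5, d8} = {d5, d8}
… ∩ ⟦left of d3⟧ = {d5, d8} ∩ {d2, d5, d6, d8, d9} = {d5, d8}
… ∩ ⟦German⟧ = {d5, d8} ∩ {d1, d2, d8, d9} = {d8}
So ⟦German nurse who waited left of d3⟧ = {d8}.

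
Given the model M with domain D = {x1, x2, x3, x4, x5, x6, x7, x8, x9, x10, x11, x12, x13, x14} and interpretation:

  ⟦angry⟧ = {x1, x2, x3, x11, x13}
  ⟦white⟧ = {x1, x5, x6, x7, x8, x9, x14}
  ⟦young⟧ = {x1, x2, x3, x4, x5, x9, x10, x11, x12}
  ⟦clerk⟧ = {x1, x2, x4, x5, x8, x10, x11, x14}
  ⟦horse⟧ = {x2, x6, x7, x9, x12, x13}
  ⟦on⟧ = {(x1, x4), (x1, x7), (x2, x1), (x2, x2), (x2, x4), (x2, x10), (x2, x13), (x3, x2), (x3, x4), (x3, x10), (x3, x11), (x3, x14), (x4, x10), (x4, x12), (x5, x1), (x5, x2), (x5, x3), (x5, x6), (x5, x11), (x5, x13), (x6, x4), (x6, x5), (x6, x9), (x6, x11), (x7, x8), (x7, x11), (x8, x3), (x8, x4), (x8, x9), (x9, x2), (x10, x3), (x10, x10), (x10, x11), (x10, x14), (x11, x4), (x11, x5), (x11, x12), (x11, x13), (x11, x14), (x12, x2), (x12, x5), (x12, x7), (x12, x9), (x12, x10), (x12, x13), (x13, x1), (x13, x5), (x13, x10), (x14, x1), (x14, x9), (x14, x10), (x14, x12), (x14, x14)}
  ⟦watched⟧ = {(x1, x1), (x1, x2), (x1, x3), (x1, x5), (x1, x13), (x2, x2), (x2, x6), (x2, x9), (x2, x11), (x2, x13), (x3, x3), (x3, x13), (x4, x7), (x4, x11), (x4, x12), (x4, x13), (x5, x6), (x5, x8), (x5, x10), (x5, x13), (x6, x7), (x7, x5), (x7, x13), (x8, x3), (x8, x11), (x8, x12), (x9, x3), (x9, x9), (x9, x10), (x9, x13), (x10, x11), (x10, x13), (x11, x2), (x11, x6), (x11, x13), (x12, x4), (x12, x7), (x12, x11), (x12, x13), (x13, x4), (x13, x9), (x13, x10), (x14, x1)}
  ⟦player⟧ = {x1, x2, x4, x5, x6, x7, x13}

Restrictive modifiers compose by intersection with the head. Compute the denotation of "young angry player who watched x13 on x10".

⟦who watched x13⟧ = {x : ⟨x, x13⟩ ∈ ⟦watched⟧} = {x1, x2, x3, x4, x5, x7, x9, x10, x11, x12}
⟦on x10⟧ = {x : ⟨x, x10⟩ ∈ ⟦on⟧} = {x2, x3, x4, x10, x12, x13, x14}
⟦player⟧ = {x1, x2, x4, x5, x6, x7, x13}
… ∩ ⟦who watched x13⟧ = {x1, x2, x4, x5, x6, x7, x13} ∩ {x1, x2, x3, x4, x5, x7, x9, x10, x11, x12} = {x1, x2, x4, x5, x7}
… ∩ ⟦on x10⟧ = {x1, x2, x4, x5, x7} ∩ {x2, x3, x4, x10, x12, x13, x14} = {x2, x4}
… ∩ ⟦young⟧ = {x2, x4} ∩ {x1, x2, x3, x4, x5, x9, x10, x11, x12} = {x2, x4}
… ∩ ⟦angry⟧ = {x2, x4} ∩ {x1, x2, x3, x11, x13} = {x2}
So ⟦young angry player who watched x13 on x10⟧ = {x2}.

{x2}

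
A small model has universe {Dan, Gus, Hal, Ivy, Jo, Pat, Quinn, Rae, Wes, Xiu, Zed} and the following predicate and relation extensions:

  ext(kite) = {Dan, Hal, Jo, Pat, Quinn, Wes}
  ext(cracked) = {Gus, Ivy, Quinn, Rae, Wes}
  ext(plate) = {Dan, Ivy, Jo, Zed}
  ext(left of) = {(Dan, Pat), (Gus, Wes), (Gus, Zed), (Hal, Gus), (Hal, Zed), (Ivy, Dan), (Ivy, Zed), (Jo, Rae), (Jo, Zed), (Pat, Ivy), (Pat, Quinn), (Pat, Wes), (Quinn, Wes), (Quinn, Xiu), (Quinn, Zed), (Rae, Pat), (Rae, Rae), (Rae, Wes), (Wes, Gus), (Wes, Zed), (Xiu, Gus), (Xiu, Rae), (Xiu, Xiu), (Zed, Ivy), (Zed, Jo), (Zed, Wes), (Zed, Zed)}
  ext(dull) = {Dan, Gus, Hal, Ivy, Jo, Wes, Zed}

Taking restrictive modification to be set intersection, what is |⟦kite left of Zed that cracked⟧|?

2

⟦left of Zed⟧ = {x : ⟨x, Zed⟩ ∈ ⟦left of⟧} = {Gus, Hal, Ivy, Jo, Quinn, Wes, Zed}
⟦that cracked⟧ = ⟦cracked⟧ = {Gus, Ivy, Quinn, Rae, Wes}
⟦kite⟧ = {Dan, Hal, Jo, Pat, Quinn, Wes}
… ∩ ⟦left of Zed⟧ = {Dan, Hal, Jo, Pat, Quinn, Wes} ∩ {Gus, Hal, Ivy, Jo, Quinn, Wes, Zed} = {Hal, Jo, Quinn, Wes}
… ∩ ⟦that cracked⟧ = {Hal, Jo, Quinn, Wes} ∩ {Gus, Ivy, Quinn, Rae, Wes} = {Quinn, Wes}
⟦kite left of Zed that cracked⟧ = {Quinn, Wes}, so the cardinality is 2.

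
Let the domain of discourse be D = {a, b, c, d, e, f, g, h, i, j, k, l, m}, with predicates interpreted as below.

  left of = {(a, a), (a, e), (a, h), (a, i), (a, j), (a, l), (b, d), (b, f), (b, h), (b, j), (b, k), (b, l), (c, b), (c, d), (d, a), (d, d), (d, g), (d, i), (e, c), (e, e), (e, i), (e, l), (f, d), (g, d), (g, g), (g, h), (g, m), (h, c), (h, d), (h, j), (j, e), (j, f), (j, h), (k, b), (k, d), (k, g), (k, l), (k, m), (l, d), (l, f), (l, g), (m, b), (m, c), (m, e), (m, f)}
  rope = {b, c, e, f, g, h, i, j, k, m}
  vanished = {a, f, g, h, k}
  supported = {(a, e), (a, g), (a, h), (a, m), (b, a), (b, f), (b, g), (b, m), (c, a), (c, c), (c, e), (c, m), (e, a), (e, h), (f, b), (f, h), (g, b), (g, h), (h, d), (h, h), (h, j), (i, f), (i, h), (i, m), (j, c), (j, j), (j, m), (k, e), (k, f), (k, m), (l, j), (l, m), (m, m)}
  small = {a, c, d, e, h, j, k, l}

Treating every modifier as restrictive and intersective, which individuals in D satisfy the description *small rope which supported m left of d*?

{c, k}

⟦which supported m⟧ = {x : ⟨x, m⟩ ∈ ⟦supported⟧} = {a, b, c, i, j, k, l, m}
⟦left of d⟧ = {x : ⟨x, d⟩ ∈ ⟦left of⟧} = {b, c, d, f, g, h, k, l}
⟦rope⟧ = {b, c, e, f, g, h, i, j, k, m}
… ∩ ⟦which supported m⟧ = {b, c, e, f, g, h, i, j, k, m} ∩ {a, b, c, i, j, k, l, m} = {b, c, i, j, k, m}
… ∩ ⟦left of d⟧ = {b, c, i, j, k, m} ∩ {b, c, d, f, g, h, k, l} = {b, c, k}
… ∩ ⟦small⟧ = {b, c, k} ∩ {a, c, d, e, h, j, k, l} = {c, k}
So ⟦small rope which supported m left of d⟧ = {c, k}.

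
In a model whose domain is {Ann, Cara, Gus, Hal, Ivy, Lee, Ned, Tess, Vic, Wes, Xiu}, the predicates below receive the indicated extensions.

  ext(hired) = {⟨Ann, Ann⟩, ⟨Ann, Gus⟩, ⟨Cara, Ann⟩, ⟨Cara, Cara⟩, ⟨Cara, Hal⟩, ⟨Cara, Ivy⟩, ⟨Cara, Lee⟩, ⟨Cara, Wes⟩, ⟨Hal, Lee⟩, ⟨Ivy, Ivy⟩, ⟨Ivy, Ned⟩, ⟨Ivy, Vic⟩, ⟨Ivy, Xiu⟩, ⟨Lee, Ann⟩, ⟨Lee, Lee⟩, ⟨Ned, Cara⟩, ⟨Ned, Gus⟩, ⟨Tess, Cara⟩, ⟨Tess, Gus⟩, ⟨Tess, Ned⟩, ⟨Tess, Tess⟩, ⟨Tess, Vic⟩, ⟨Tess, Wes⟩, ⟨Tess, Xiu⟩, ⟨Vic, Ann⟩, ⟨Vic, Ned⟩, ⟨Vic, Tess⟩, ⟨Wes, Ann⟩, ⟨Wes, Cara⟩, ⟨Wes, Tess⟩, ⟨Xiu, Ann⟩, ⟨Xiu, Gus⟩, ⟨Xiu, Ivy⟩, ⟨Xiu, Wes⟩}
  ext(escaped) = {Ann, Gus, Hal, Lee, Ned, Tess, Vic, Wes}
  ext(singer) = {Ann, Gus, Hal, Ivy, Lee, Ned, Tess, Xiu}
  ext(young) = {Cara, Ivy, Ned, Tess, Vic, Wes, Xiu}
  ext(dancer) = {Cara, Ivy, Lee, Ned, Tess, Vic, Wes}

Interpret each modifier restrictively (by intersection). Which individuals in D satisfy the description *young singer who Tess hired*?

{Ned, Tess, Xiu}

⟦who Tess hired⟧ = {x : ⟨Tess, x⟩ ∈ ⟦hired⟧} = {Cara, Gus, Ned, Tess, Vic, Wes, Xiu}
⟦singer⟧ = {Ann, Gus, Hal, Ivy, Lee, Ned, Tess, Xiu}
… ∩ ⟦who Tess hired⟧ = {Ann, Gus, Hal, Ivy, Lee, Ned, Tess, Xiu} ∩ {Cara, Gus, Ned, Tess, Vic, Wes, Xiu} = {Gus, Ned, Tess, Xiu}
… ∩ ⟦young⟧ = {Gus, Ned, Tess, Xiu} ∩ {Cara, Ivy, Ned, Tess, Vic, Wes, Xiu} = {Ned, Tess, Xiu}
So ⟦young singer who Tess hired⟧ = {Ned, Tess, Xiu}.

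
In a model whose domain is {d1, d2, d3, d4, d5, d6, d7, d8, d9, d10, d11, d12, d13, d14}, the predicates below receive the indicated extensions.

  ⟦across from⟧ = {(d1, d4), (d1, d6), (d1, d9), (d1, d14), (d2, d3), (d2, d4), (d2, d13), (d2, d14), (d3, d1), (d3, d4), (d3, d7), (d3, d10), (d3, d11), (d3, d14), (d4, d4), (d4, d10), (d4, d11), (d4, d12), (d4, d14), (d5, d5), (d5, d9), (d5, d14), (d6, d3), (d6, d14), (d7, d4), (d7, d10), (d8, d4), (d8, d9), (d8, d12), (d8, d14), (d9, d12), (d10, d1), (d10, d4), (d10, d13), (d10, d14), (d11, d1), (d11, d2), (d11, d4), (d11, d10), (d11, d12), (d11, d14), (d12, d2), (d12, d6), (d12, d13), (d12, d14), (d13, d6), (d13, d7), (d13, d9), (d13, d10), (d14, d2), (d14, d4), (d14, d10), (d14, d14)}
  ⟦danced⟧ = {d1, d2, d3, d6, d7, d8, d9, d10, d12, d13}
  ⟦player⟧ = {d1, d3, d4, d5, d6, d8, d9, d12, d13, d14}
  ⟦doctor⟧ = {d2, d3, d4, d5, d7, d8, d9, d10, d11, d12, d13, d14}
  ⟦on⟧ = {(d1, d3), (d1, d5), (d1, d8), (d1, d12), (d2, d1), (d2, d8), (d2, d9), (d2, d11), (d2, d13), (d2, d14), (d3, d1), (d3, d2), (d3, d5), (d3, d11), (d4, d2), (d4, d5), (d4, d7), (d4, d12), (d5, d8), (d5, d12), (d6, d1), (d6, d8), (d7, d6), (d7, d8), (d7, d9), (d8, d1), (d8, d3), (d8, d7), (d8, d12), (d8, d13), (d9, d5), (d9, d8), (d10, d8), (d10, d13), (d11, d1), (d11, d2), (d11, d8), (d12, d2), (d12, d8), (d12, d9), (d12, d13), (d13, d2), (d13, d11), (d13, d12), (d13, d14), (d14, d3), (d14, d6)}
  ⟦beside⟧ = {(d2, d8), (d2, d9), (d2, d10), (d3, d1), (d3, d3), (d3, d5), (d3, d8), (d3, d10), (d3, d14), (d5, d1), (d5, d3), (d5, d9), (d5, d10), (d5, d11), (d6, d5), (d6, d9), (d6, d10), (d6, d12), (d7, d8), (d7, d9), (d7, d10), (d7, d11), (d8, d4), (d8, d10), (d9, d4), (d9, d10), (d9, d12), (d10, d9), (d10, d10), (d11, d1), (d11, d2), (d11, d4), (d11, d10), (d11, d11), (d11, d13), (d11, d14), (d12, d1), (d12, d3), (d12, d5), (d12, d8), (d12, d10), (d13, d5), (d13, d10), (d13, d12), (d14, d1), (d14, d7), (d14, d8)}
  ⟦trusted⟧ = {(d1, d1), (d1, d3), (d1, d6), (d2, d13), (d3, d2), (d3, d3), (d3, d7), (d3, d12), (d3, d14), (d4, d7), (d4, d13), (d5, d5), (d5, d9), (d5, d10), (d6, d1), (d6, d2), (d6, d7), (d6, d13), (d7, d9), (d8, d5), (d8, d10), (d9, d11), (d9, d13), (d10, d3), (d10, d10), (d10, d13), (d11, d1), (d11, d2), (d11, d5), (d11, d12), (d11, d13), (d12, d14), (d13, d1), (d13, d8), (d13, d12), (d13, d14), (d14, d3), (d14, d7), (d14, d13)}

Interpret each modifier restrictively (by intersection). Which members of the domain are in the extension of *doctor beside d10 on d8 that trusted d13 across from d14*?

{d2, d10, d11}

⟦beside d10⟧ = {x : ⟨x, d10⟩ ∈ ⟦beside⟧} = {d2, d3, d5, d6, d7, d8, d9, d10, d11, d12, d13}
⟦on d8⟧ = {x : ⟨x, d8⟩ ∈ ⟦on⟧} = {d1, d2, d5, d6, d7, d9, d10, d11, d12}
⟦that trusted d13⟧ = {x : ⟨x, d13⟩ ∈ ⟦trusted⟧} = {d2, d4, d6, d9, d10, d11, d14}
⟦across from d14⟧ = {x : ⟨x, d14⟩ ∈ ⟦across from⟧} = {d1, d2, d3, d4, d5, d6, d8, d10, d11, d12, d14}
⟦doctor⟧ = {d2, d3, d4, d5, d7, d8, d9, d10, d11, d12, d13, d14}
… ∩ ⟦beside d10⟧ = {d2, d3, d4, d5, d7, d8, d9, d10, d11, d12, d13, d14} ∩ {d2, d3, d5, d6, d7, d8, d9, d10, d11, d12, d13} = {d2, d3, d5, d7, d8, d9, d10, d11, d12, d13}
… ∩ ⟦on d8⟧ = {d2, d3, d5, d7, d8, d9, d10, d11, d12, d13} ∩ {d1, d2, d5, d6, d7, d9, d10, d11, d12} = {d2, d5, d7, d9, d10, d11, d12}
… ∩ ⟦that trusted d13⟧ = {d2, d5, d7, d9, d10, d11, d12} ∩ {d2, d4, d6, d9, d10, d11, d14} = {d2, d9, d10, d11}
… ∩ ⟦across from d14⟧ = {d2, d9, d10, d11} ∩ {d1, d2, d3, d4, d5, d6, d8, d10, d11, d12, d14} = {d2, d10, d11}
So ⟦doctor beside d10 on d8 that trusted d13 across from d14⟧ = {d2, d10, d11}.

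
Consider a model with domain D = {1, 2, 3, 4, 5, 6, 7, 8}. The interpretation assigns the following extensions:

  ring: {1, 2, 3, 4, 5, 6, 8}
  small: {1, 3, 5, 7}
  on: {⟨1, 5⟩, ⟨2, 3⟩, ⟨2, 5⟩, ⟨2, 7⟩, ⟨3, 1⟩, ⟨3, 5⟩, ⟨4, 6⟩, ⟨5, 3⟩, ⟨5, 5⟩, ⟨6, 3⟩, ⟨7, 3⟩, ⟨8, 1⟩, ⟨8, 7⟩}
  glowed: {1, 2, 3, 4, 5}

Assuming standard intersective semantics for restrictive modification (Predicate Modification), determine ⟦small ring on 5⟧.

{1, 3, 5}

⟦on 5⟧ = {x : ⟨x, 5⟩ ∈ ⟦on⟧} = {1, 2, 3, 5}
⟦ring⟧ = {1, 2, 3, 4, 5, 6, 8}
… ∩ ⟦on 5⟧ = {1, 2, 3, 4, 5, 6, 8} ∩ {1, 2, 3, 5} = {1, 2, 3, 5}
… ∩ ⟦small⟧ = {1, 2, 3, 5} ∩ {1, 3, 5, 7} = {1, 3, 5}
So ⟦small ring on 5⟧ = {1, 3, 5}.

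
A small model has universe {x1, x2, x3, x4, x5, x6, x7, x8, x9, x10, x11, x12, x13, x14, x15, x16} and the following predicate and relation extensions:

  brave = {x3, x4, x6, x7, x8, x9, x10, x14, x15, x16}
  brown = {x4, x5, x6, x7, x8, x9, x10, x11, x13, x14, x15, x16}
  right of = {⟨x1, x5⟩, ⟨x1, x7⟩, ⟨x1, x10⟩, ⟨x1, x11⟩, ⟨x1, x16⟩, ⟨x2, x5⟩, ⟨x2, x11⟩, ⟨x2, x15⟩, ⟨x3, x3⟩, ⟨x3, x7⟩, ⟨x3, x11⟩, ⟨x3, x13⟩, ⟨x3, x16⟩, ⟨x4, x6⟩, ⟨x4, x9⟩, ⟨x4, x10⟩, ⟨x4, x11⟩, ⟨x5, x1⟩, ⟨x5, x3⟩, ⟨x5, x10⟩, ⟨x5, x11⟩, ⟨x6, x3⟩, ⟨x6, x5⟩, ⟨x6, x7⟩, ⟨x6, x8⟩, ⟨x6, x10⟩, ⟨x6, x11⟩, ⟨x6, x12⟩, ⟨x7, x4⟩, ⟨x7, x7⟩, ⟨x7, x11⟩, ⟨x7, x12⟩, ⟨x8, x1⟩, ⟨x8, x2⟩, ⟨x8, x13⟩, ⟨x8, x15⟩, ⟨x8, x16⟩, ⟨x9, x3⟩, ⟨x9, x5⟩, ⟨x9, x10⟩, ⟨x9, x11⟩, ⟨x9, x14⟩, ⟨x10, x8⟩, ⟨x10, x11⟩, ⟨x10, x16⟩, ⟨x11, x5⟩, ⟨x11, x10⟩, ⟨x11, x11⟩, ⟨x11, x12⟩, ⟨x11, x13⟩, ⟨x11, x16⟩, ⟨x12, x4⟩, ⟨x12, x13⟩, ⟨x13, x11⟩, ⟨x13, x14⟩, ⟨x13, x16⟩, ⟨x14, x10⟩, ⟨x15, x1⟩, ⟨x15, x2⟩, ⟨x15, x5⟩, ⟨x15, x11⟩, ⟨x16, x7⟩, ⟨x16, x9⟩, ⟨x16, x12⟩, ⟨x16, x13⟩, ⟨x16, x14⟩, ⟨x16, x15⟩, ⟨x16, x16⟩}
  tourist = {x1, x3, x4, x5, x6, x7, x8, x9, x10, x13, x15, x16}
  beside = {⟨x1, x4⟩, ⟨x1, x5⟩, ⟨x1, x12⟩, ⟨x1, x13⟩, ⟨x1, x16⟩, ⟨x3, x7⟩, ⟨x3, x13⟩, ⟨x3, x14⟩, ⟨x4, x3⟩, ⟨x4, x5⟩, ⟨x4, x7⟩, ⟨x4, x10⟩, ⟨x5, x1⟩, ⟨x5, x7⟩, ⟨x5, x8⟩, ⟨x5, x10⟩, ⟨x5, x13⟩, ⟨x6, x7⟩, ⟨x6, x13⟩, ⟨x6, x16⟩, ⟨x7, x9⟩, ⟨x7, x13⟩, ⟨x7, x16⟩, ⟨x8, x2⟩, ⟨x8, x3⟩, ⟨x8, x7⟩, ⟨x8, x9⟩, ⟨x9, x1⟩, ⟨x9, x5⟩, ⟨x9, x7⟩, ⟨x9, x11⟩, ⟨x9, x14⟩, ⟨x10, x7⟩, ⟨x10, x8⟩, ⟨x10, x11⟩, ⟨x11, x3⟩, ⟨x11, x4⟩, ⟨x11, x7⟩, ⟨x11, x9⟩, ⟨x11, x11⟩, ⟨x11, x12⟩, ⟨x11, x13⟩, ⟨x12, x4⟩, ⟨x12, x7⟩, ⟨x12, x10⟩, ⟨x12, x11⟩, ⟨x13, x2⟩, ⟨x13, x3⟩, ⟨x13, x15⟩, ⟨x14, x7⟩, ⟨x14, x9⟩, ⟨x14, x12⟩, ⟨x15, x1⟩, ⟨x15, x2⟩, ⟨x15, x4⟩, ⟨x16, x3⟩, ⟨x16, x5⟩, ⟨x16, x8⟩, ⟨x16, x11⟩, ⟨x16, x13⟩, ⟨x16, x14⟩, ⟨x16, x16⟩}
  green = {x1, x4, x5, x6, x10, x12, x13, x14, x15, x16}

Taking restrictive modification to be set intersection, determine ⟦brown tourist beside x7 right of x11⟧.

⟦beside x7⟧ = {x : ⟨x, x7⟩ ∈ ⟦beside⟧} = {x3, x4, x5, x6, x8, x9, x10, x11, x12, x14}
⟦right of x11⟧ = {x : ⟨x, x11⟩ ∈ ⟦right of⟧} = {x1, x2, x3, x4, x5, x6, x7, x9, x10, x11, x13, x15}
⟦tourist⟧ = {x1, x3, x4, x5, x6, x7, x8, x9, x10, x13, x15, x16}
… ∩ ⟦beside x7⟧ = {x1, x3, x4, x5, x6, x7, x8, x9, x10, x13, x15, x16} ∩ {x3, x4, x5, x6, x8, x9, x10, x11, x12, x14} = {x3, x4, x5, x6, x8, x9, x10}
… ∩ ⟦right of x11⟧ = {x3, x4, x5, x6, x8, x9, x10} ∩ {x1, x2, x3, x4, x5, x6, x7, x9, x10, x11, x13, x15} = {x3, x4, x5, x6, x9, x10}
… ∩ ⟦brown⟧ = {x3, x4, x5, x6, x9, x10} ∩ {x4, x5, x6, x7, x8, x9, x10, x11, x13, x14, x15, x16} = {x4, x5, x6, x9, x10}
So ⟦brown tourist beside x7 right of x11⟧ = {x4, x5, x6, x9, x10}.

{x4, x5, x6, x9, x10}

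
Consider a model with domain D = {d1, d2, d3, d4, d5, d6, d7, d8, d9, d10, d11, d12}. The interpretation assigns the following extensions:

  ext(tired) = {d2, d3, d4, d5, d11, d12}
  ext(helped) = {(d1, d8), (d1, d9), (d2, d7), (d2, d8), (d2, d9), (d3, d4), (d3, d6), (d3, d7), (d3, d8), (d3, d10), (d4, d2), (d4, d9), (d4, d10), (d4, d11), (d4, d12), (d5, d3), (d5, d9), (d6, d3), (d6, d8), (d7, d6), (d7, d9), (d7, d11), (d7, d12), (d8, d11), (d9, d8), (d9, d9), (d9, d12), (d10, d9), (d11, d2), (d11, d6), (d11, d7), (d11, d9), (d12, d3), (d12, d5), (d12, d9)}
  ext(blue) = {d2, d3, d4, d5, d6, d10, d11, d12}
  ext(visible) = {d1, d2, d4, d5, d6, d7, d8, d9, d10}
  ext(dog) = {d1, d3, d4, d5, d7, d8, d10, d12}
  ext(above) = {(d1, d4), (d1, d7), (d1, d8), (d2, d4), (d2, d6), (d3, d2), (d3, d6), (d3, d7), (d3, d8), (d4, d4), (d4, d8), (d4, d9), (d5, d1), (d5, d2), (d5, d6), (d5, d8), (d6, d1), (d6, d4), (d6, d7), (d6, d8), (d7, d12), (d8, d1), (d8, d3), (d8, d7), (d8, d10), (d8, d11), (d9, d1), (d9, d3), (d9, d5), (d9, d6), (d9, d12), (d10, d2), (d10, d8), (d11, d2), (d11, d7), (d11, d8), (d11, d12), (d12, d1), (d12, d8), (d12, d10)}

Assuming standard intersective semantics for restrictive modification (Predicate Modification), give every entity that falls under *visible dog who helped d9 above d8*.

{d1, d4, d5, d10}

⟦who helped d9⟧ = {x : ⟨x, d9⟩ ∈ ⟦helped⟧} = {d1, d2, d4, d5, d7, d9, d10, d11, d12}
⟦above d8⟧ = {x : ⟨x, d8⟩ ∈ ⟦above⟧} = {d1, d3, d4, d5, d6, d10, d11, d12}
⟦dog⟧ = {d1, d3, d4, d5, d7, d8, d10, d12}
… ∩ ⟦who helped d9⟧ = {d1, d3, d4, d5, d7, d8, d10, d12} ∩ {d1, d2, d4, d5, d7, d9, d10, d11, d12} = {d1, d4, d5, d7, d10, d12}
… ∩ ⟦above d8⟧ = {d1, d4, d5, d7, d10, d12} ∩ {d1, d3, d4, d5, d6, d10, d11, d12} = {d1, d4, d5, d10, d12}
… ∩ ⟦visible⟧ = {d1, d4, d5, d10, d12} ∩ {d1, d2, d4, d5, d6, d7, d8, d9, d10} = {d1, d4, d5, d10}
So ⟦visible dog who helped d9 above d8⟧ = {d1, d4, d5, d10}.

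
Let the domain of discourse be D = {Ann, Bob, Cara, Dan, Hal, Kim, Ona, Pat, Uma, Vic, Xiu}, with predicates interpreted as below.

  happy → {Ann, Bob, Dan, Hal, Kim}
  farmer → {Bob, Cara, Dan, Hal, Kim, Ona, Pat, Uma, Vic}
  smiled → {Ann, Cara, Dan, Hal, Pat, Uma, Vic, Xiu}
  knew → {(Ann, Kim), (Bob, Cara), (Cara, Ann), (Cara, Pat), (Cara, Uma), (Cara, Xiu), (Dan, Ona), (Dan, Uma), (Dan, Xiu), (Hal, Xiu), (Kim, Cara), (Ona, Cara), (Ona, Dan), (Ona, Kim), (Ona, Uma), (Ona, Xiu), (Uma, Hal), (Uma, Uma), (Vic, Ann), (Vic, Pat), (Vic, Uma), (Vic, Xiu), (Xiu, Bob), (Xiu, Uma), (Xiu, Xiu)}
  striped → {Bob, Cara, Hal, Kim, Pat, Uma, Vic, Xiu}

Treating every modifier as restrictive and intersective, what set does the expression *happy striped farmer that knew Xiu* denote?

{Hal}

⟦that knew Xiu⟧ = {x : ⟨x, Xiu⟩ ∈ ⟦knew⟧} = {Cara, Dan, Hal, Ona, Vic, Xiu}
⟦farmer⟧ = {Bob, Cara, Dan, Hal, Kim, Ona, Pat, Uma, Vic}
… ∩ ⟦that knew Xiu⟧ = {Bob, Cara, Dan, Hal, Kim, Ona, Pat, Uma, Vic} ∩ {Cara, Dan, Hal, Ona, Vic, Xiu} = {Cara, Dan, Hal, Ona, Vic}
… ∩ ⟦happy⟧ = {Cara, Dan, Hal, Ona, Vic} ∩ {Ann, Bob, Dan, Hal, Kim} = {Dan, Hal}
… ∩ ⟦striped⟧ = {Dan, Hal} ∩ {Bob, Cara, Hal, Kim, Pat, Uma, Vic, Xiu} = {Hal}
So ⟦happy striped farmer that knew Xiu⟧ = {Hal}.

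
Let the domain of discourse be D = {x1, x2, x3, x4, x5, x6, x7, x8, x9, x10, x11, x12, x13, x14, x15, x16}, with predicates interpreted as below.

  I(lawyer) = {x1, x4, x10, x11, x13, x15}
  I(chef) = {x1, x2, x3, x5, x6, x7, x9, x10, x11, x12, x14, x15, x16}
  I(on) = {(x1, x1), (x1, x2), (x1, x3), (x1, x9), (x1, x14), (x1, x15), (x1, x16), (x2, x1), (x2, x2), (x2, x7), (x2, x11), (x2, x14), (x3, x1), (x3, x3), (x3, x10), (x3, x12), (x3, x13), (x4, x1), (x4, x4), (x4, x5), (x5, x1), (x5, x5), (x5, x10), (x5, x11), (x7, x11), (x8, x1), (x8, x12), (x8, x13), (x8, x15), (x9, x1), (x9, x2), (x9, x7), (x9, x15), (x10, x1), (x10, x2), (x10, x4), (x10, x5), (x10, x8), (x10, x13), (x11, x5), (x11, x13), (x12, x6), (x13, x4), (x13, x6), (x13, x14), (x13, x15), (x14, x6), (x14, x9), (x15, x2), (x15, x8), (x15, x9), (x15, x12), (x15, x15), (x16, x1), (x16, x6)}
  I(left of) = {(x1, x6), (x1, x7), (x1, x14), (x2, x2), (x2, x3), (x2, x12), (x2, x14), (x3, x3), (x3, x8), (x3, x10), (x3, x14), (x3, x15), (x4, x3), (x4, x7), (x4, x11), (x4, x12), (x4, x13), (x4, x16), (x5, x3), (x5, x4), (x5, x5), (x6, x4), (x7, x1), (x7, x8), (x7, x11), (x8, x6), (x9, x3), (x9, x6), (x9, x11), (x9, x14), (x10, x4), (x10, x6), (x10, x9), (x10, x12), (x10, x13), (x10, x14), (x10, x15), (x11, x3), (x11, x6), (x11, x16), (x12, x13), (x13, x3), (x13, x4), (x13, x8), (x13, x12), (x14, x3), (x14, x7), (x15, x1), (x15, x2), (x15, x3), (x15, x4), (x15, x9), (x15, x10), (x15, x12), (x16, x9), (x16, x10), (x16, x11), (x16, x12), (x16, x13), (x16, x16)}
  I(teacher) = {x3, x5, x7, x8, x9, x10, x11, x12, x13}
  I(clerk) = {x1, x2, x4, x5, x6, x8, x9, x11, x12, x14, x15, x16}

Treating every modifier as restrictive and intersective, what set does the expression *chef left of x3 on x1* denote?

{x2, x3, x5, x9}

⟦left of x3⟧ = {x : ⟨x, x3⟩ ∈ ⟦left of⟧} = {x2, x3, x4, x5, x9, x11, x13, x14, x15}
⟦on x1⟧ = {x : ⟨x, x1⟩ ∈ ⟦on⟧} = {x1, x2, x3, x4, x5, x8, x9, x10, x16}
⟦chef⟧ = {x1, x2, x3, x5, x6, x7, x9, x10, x11, x12, x14, x15, x16}
… ∩ ⟦left of x3⟧ = {x1, x2, x3, x5, x6, x7, x9, x10, x11, x12, x14, x15, x16} ∩ {x2, x3, x4, x5, x9, x11, x13, x14, x15} = {x2, x3, x5, x9, x11, x14, x15}
… ∩ ⟦on x1⟧ = {x2, x3, x5, x9, x11, x14, x15} ∩ {x1, x2, x3, x4, x5, x8, x9, x10, x16} = {x2, x3, x5, x9}
So ⟦chef left of x3 on x1⟧ = {x2, x3, x5, x9}.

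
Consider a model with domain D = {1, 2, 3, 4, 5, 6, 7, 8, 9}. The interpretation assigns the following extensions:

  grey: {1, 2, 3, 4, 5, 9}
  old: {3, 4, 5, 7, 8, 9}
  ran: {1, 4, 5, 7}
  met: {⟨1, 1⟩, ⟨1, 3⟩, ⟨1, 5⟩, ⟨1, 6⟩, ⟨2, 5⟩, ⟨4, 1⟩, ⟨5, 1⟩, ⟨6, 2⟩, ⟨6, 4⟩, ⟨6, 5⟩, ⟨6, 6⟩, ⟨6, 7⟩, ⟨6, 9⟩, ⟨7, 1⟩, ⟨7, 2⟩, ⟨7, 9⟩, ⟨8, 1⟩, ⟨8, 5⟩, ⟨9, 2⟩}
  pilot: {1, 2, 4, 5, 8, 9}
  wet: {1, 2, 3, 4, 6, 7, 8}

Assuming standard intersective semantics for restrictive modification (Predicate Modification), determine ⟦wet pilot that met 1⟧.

{1, 4, 8}

⟦that met 1⟧ = {x : ⟨x, 1⟩ ∈ ⟦met⟧} = {1, 4, 5, 7, 8}
⟦pilot⟧ = {1, 2, 4, 5, 8, 9}
… ∩ ⟦that met 1⟧ = {1, 2, 4, 5, 8, 9} ∩ {1, 4, 5, 7, 8} = {1, 4, 5, 8}
… ∩ ⟦wet⟧ = {1, 4, 5, 8} ∩ {1, 2, 3, 4, 6, 7, 8} = {1, 4, 8}
So ⟦wet pilot that met 1⟧ = {1, 4, 8}.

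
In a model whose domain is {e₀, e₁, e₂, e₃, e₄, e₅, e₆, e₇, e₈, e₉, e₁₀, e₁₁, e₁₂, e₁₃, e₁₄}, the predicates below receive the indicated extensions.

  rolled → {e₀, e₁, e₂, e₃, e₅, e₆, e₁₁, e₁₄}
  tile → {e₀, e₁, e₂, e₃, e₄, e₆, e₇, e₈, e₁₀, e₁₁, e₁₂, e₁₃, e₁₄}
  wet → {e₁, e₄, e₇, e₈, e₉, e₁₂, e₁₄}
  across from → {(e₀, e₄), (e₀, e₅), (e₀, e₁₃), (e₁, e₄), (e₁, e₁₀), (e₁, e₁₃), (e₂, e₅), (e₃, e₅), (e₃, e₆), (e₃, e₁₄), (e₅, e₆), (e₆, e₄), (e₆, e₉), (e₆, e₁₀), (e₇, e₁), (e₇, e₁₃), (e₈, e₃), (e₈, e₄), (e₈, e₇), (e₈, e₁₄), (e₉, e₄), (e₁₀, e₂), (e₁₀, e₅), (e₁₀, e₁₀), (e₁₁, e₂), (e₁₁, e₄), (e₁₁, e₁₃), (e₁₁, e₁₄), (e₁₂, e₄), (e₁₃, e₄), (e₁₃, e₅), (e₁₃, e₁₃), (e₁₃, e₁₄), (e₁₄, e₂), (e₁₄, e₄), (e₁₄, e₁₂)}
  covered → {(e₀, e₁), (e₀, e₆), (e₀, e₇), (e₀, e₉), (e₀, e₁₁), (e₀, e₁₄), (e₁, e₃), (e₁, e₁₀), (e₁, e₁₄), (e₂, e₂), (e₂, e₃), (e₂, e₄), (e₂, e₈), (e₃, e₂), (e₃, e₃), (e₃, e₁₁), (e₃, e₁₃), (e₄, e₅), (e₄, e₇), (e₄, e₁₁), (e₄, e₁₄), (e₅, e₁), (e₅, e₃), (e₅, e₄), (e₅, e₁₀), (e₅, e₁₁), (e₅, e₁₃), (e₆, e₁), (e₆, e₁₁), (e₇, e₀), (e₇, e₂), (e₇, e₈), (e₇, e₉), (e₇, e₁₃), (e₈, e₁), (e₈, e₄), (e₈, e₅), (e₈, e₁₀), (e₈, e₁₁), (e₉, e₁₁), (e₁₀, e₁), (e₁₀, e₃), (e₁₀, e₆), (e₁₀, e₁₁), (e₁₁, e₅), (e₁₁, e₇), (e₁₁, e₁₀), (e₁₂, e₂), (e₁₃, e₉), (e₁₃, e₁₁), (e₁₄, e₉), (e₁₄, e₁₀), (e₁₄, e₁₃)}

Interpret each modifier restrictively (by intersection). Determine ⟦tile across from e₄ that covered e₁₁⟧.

⟦across from e₄⟧ = {x : ⟨x, e₄⟩ ∈ ⟦across from⟧} = {e₀, e₁, e₆, e₈, e₉, e₁₁, e₁₂, e₁₃, e₁₄}
⟦that covered e₁₁⟧ = {x : ⟨x, e₁₁⟩ ∈ ⟦covered⟧} = {e₀, e₃, e₄, e₅, e₆, e₈, e₉, e₁₀, e₁₃}
⟦tile⟧ = {e₀, e₁, e₂, e₃, e₄, e₆, e₇, e₈, e₁₀, e₁₁, e₁₂, e₁₃, e₁₄}
… ∩ ⟦across from e₄⟧ = {e₀, e₁, e₂, e₃, e₄, e₆, e₇, e₈, e₁₀, e₁₁, e₁₂, e₁₃, e₁₄} ∩ {e₀, e₁, e₆, e₈, e₉, e₁₁, e₁₂, e₁₃, e₁₄} = {e₀, e₁, e₆, e₈, e₁₁, e₁₂, e₁₃, e₁₄}
… ∩ ⟦that covered e₁₁⟧ = {e₀, e₁, e₆, e₈, e₁₁, e₁₂, e₁₃, e₁₄} ∩ {e₀, e₃, e₄, e₅, e₆, e₈, e₉, e₁₀, e₁₃} = {e₀, e₆, e₈, e₁₃}
So ⟦tile across from e₄ that covered e₁₁⟧ = {e₀, e₆, e₈, e₁₃}.

{e₀, e₆, e₈, e₁₃}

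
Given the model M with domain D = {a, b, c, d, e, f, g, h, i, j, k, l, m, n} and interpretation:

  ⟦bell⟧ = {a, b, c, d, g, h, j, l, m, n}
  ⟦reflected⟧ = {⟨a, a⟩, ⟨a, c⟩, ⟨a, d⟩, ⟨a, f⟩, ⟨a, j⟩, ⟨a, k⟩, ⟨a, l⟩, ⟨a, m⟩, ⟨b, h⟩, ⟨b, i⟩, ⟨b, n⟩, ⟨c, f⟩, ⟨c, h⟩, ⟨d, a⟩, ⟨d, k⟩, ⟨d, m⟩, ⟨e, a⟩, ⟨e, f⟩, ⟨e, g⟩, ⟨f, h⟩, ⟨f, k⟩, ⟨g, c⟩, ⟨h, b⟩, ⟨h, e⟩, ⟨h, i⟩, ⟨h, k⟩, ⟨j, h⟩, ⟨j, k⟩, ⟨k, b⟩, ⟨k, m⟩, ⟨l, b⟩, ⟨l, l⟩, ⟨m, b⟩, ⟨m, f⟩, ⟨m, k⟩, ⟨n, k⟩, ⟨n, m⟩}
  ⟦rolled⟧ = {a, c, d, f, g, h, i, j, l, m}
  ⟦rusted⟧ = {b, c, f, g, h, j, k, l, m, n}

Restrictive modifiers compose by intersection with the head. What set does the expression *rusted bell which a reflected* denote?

{c, j, l, m}

⟦which a reflected⟧ = {x : ⟨a, x⟩ ∈ ⟦reflected⟧} = {a, c, d, f, j, k, l, m}
⟦bell⟧ = {a, b, c, d, g, h, j, l, m, n}
… ∩ ⟦which a reflected⟧ = {a, b, c, d, g, h, j, l, m, n} ∩ {a, c, d, f, j, k, l, m} = {a, c, d, j, l, m}
… ∩ ⟦rusted⟧ = {a, c, d, j, l, m} ∩ {b, c, f, g, h, j, k, l, m, n} = {c, j, l, m}
So ⟦rusted bell which a reflected⟧ = {c, j, l, m}.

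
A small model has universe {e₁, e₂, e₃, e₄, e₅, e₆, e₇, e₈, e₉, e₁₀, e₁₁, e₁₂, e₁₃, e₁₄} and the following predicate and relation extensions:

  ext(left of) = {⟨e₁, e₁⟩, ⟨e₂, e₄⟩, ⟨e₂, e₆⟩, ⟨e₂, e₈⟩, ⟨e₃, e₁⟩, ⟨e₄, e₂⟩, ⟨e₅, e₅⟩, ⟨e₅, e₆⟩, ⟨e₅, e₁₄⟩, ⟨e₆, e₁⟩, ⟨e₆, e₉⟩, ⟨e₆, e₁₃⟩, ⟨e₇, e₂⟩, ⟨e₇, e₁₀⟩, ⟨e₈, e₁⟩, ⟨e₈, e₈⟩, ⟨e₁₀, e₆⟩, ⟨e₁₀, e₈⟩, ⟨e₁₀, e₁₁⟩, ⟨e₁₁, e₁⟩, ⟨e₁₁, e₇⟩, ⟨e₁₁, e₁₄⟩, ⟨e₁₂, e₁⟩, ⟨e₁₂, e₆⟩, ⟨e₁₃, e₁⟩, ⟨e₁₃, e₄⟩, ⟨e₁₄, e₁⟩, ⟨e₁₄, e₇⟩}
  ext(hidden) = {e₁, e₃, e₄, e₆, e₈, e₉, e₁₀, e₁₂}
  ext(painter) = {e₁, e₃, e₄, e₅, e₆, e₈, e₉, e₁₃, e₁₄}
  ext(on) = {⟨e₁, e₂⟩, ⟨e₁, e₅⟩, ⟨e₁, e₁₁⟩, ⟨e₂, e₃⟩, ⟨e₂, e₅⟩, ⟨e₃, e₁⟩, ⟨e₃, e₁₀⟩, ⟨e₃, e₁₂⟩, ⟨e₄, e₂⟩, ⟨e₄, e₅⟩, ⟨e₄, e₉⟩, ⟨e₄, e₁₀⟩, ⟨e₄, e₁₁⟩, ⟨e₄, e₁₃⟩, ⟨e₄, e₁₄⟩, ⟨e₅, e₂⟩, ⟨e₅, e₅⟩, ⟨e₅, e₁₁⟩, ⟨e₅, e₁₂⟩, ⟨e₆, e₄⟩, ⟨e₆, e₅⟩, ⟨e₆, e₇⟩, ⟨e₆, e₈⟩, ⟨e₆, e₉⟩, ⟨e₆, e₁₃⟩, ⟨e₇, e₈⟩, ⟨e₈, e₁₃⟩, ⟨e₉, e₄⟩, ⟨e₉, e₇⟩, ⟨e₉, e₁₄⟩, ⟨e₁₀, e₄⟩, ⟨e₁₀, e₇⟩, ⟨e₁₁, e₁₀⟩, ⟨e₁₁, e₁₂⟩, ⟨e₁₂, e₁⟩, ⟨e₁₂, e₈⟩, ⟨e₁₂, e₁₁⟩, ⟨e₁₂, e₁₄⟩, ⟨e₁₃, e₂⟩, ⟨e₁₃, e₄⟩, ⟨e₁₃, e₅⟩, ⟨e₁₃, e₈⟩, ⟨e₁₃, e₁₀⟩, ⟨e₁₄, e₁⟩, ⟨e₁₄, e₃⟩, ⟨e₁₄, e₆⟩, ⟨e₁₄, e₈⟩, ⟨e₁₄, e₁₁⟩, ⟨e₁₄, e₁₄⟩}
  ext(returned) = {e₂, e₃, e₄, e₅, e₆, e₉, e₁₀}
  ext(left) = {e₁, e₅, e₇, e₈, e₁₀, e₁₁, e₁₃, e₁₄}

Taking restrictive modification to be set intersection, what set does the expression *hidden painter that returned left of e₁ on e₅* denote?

⟦that returned⟧ = ⟦returned⟧ = {e₂, e₃, e₄, e₅, e₆, e₉, e₁₀}
⟦left of e₁⟧ = {x : ⟨x, e₁⟩ ∈ ⟦left of⟧} = {e₁, e₃, e₆, e₈, e₁₁, e₁₂, e₁₃, e₁₄}
⟦on e₅⟧ = {x : ⟨x, e₅⟩ ∈ ⟦on⟧} = {e₁, e₂, e₄, e₅, e₆, e₁₃}
⟦painter⟧ = {e₁, e₃, e₄, e₅, e₆, e₈, e₉, e₁₃, e₁₄}
… ∩ ⟦that returned⟧ = {e₁, e₃, e₄, e₅, e₆, e₈, e₉, e₁₃, e₁₄} ∩ {e₂, e₃, e₄, e₅, e₆, e₉, e₁₀} = {e₃, e₄, e₅, e₆, e₉}
… ∩ ⟦left of e₁⟧ = {e₃, e₄, e₅, e₆, e₉} ∩ {e₁, e₃, e₆, e₈, e₁₁, e₁₂, e₁₃, e₁₄} = {e₃, e₆}
… ∩ ⟦on e₅⟧ = {e₃, e₆} ∩ {e₁, e₂, e₄, e₅, e₆, e₁₃} = {e₆}
… ∩ ⟦hidden⟧ = {e₆} ∩ {e₁, e₃, e₄, e₆, e₈, e₉, e₁₀, e₁₂} = {e₆}
So ⟦hidden painter that returned left of e₁ on e₅⟧ = {e₆}.

{e₆}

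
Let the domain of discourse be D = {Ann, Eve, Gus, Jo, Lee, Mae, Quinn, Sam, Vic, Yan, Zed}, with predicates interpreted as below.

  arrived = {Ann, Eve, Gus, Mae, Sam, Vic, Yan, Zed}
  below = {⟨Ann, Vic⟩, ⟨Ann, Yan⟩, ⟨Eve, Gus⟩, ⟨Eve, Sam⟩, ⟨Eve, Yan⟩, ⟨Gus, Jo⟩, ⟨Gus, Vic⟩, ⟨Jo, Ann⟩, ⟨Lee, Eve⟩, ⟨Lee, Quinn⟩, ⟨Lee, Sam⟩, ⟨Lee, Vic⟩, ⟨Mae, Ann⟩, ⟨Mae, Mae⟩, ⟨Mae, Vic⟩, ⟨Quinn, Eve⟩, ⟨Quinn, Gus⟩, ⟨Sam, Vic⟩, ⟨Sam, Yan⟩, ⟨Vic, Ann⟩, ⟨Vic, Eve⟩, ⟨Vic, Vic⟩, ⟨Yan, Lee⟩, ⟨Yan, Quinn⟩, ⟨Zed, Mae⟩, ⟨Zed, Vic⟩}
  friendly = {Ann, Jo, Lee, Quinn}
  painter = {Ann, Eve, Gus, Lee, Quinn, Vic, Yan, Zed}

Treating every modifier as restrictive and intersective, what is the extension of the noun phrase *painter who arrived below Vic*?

⟦who arrived⟧ = ⟦arrived⟧ = {Ann, Eve, Gus, Mae, Sam, Vic, Yan, Zed}
⟦below Vic⟧ = {x : ⟨x, Vic⟩ ∈ ⟦below⟧} = {Ann, Gus, Lee, Mae, Sam, Vic, Zed}
⟦painter⟧ = {Ann, Eve, Gus, Lee, Quinn, Vic, Yan, Zed}
… ∩ ⟦who arrived⟧ = {Ann, Eve, Gus, Lee, Quinn, Vic, Yan, Zed} ∩ {Ann, Eve, Gus, Mae, Sam, Vic, Yan, Zed} = {Ann, Eve, Gus, Vic, Yan, Zed}
… ∩ ⟦below Vic⟧ = {Ann, Eve, Gus, Vic, Yan, Zed} ∩ {Ann, Gus, Lee, Mae, Sam, Vic, Zed} = {Ann, Gus, Vic, Zed}
So ⟦painter who arrived below Vic⟧ = {Ann, Gus, Vic, Zed}.

{Ann, Gus, Vic, Zed}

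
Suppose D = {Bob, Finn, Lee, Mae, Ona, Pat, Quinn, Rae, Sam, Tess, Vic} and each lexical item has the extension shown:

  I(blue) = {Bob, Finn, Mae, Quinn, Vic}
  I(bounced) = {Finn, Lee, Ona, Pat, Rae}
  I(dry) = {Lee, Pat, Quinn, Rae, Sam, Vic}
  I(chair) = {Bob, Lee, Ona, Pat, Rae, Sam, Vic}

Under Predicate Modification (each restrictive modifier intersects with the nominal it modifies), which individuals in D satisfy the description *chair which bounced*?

{Lee, Ona, Pat, Rae}

⟦which bounced⟧ = ⟦bounced⟧ = {Finn, Lee, Ona, Pat, Rae}
⟦chair⟧ = {Bob, Lee, Ona, Pat, Rae, Sam, Vic}
… ∩ ⟦which bounced⟧ = {Bob, Lee, Ona, Pat, Rae, Sam, Vic} ∩ {Finn, Lee, Ona, Pat, Rae} = {Lee, Ona, Pat, Rae}
So ⟦chair which bounced⟧ = {Lee, Ona, Pat, Rae}.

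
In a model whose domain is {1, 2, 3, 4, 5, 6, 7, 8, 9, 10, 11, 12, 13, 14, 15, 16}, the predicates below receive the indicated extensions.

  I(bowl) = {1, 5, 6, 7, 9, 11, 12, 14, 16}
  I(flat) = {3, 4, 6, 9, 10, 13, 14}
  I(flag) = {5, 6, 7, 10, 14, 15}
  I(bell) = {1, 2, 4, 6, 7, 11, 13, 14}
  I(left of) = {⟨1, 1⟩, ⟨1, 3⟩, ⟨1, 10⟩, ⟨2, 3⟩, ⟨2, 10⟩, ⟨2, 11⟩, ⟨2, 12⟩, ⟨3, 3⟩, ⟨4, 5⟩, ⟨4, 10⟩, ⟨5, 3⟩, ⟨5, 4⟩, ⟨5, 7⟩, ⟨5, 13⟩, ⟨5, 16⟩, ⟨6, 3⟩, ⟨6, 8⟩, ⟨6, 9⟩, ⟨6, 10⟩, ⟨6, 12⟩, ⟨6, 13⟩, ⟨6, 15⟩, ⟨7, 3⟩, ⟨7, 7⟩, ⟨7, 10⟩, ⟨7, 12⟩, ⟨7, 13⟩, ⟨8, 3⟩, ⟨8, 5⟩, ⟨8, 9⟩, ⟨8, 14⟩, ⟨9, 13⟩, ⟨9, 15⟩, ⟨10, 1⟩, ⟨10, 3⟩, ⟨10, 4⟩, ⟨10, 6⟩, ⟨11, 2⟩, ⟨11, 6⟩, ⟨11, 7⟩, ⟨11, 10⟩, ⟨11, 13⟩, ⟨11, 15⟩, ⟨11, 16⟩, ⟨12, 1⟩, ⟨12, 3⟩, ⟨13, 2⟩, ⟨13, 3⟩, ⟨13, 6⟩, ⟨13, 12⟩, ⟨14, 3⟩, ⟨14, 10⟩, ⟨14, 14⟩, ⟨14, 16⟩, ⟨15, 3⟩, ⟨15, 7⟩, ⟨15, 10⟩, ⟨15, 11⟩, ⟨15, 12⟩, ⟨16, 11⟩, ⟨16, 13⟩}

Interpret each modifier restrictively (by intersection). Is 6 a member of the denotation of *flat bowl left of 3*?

yes

⟦left of 3⟧ = {x : ⟨x, 3⟩ ∈ ⟦left of⟧} = {1, 2, 3, 5, 6, 7, 8, 10, 12, 13, 14, 15}
⟦bowl⟧ = {1, 5, 6, 7, 9, 11, 12, 14, 16}
… ∩ ⟦left of 3⟧ = {1, 5, 6, 7, 9, 11, 12, 14, 16} ∩ {1, 2, 3, 5, 6, 7, 8, 10, 12, 13, 14, 15} = {1, 5, 6, 7, 12, 14}
… ∩ ⟦flat⟧ = {1, 5, 6, 7, 12, 14} ∩ {3, 4, 6, 9, 10, 13, 14} = {6, 14}
⟦flat bowl left of 3⟧ = {6, 14}; 6 ∈ this set.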